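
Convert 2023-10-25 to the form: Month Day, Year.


ISO 2023-10-25 parses as year=2023, month=10, day=25
Month 10 -> October

October 25, 2023


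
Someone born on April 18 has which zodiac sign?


Date: April 18
Conventional tropical zodiac dates: Aries from March 21 onward; Taurus starts April 20
April 18 falls within the Aries range

Aries


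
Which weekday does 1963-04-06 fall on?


Date: April 6, 1963
Anchor: Jan 1, 1963. With p = 1963 - 1 = 1962: (p + p//4 - p//100 + p//400) mod 7 = (1962 + 490 - 19 + 4) mod 7 = 2437 mod 7 = 1 -> Tuesday (Mon=0 ... Sun=6)
Days before April (Jan-Mar): 90; offset = 90 + 6 - 1 = 95
Weekday index = (1 + 95) mod 7 = 5

Day of the week: Saturday


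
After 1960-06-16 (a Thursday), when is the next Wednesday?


Current: Thursday
Target: Wednesday
Days ahead: 6

Next Wednesday: 1960-06-22


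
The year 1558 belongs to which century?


Century = (year - 1) // 100 + 1
= (1558 - 1) // 100 + 1
= 1557 // 100 + 1
= 15 + 1

16th century


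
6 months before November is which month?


November is month 11
11 - 6 = 5

May


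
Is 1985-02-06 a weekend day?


Anchor: Jan 1, 1985. With p = 1985 - 1 = 1984: (p + p//4 - p//100 + p//400) mod 7 = (1984 + 496 - 19 + 4) mod 7 = 2465 mod 7 = 1 -> Tuesday (Mon=0 ... Sun=6)
Day of year: 37; offset = 36
Weekday index = (1 + 36) mod 7 = 2 -> Wednesday
Weekend days: Saturday, Sunday

No


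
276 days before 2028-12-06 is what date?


Start: 2028-12-06, subtract 276 days
Back 6 days from December 6 reaches November 30, 2028 -> 270 left
November 2028 has 30 days -> back to October 31, 2028 -> 240 left
October 2028 has 31 days -> back to September 30, 2028 -> 209 left
September 2028 has 30 days -> back to August 31, 2028 -> 179 left
August 2028 has 31 days -> back to July 31, 2028 -> 148 left
July 2028 has 31 days -> back to June 30, 2028 -> 117 left
June 2028 has 30 days -> back to May 31, 2028 -> 87 left
May 2028 has 31 days -> back to April 30, 2028 -> 56 left
April 2028 has 30 days -> back to March 31, 2028 -> 26 left
March 2028: 31 - 26 = 5 -> lands on March 5

Result: 2028-03-05


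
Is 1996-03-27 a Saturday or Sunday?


Anchor: Jan 1, 1996. With p = 1996 - 1 = 1995: (p + p//4 - p//100 + p//400) mod 7 = (1995 + 498 - 19 + 4) mod 7 = 2478 mod 7 = 0 -> Monday (Mon=0 ... Sun=6)
Day of year: 87; offset = 86
Weekday index = (0 + 86) mod 7 = 2 -> Wednesday
Weekend days: Saturday, Sunday

No


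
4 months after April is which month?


April is month 4
4 + 4 = 8

August


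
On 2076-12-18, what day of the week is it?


Date: December 18, 2076
Anchor: Jan 1, 2076. With p = 2076 - 1 = 2075: (p + p//4 - p//100 + p//400) mod 7 = (2075 + 518 - 20 + 5) mod 7 = 2578 mod 7 = 2 -> Wednesday (Mon=0 ... Sun=6)
Days before December (Jan-Nov): 335; offset = 335 + 18 - 1 = 352
Weekday index = (2 + 352) mod 7 = 4

Day of the week: Friday


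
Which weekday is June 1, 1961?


Target: June 1, 1961
Anchor: Jan 1, 1961. With p = 1961 - 1 = 1960: (p + p//4 - p//100 + p//400) mod 7 = (1960 + 490 - 19 + 4) mod 7 = 2435 mod 7 = 6 -> Sunday (Mon=0 ... Sun=6)
Days before June (Jan-May): 151 days
Weekday index = (6 + 151) mod 7 = 3

Thursday


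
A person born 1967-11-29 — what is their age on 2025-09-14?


Birth: 1967-11-29
Reference: 2025-09-14
Year difference: 2025 - 1967 = 58
Birthday not yet reached in 2025, subtract 1

57 years old


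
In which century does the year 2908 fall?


Century = (year - 1) // 100 + 1
= (2908 - 1) // 100 + 1
= 2907 // 100 + 1
= 29 + 1

30th century


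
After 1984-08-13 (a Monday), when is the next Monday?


Current: Monday
Target: Monday
Days ahead: 7

Next Monday: 1984-08-20


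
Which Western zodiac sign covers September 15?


Date: September 15
Conventional tropical zodiac dates: Virgo from August 23 onward; Libra starts September 23
September 15 falls within the Virgo range

Virgo


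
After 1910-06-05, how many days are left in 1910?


Day of year: 156 of 365
Remaining = 365 - 156

209 days


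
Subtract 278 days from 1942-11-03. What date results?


Start: 1942-11-03, subtract 278 days
Back 3 days from November 3 reaches October 31, 1942 -> 275 left
October 1942 has 31 days -> back to September 30, 1942 -> 244 left
September 1942 has 30 days -> back to August 31, 1942 -> 214 left
August 1942 has 31 days -> back to July 31, 1942 -> 183 left
July 1942 has 31 days -> back to June 30, 1942 -> 152 left
June 1942 has 30 days -> back to May 31, 1942 -> 122 left
May 1942 has 31 days -> back to April 30, 1942 -> 91 left
April 1942 has 30 days -> back to March 31, 1942 -> 61 left
March 1942 has 31 days -> back to February 28, 1942 -> 30 left
February 1942 has 28 days -> back to January 31, 1942 -> 2 left
January 1942: 31 - 2 = 29 -> lands on January 29

Result: 1942-01-29


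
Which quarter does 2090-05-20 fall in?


Month: May (month 5)
Q1: Jan-Mar, Q2: Apr-Jun, Q3: Jul-Sep, Q4: Oct-Dec

Q2


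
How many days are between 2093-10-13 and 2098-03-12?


From 2093-10-13 to 2098-03-12
2093-10-13: days before October = 31 + 28 + 31 + 30 + 31 + 30 + 31 + 31 + 30 = 273 (2093 is not a leap year); day of year = 273 + 13 = 286
2098-03-12: days before March = 31 + 28 = 59 (2098 is not a leap year); day of year = 59 + 12 = 71
Rest of 2093: 365 - 286 = 79
Full years 2094 (365), 2095 (365), 2096 (366), 2097 (365): 1461
Total = 79 + 1461 + 71 = 1611

1611 days


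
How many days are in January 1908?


January 1908

31 days


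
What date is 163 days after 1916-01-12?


Start: 1916-01-12, add 163 days
January 1916 has 31 days: 31 - 12 = 19 days to January 31 -> 144 left
February 1916 has 29 days -> 115 left
March 1916 has 31 days -> 84 left
April 1916 has 30 days -> 54 left
May 1916 has 31 days -> 23 left
June 1916: 23 <= 30 -> lands on June 23

Result: 1916-06-23


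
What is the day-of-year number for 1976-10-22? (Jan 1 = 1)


Date: October 22, 1976
Days in months 1 through 9: 274
Plus 22 days in October

Day of year: 296


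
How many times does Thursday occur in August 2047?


August 2047 has 31 days
Anchor: Jan 1, 2047. With p = 2047 - 1 = 2046: (p + p//4 - p//100 + p//400) mod 7 = (2046 + 511 - 20 + 5) mod 7 = 2542 mod 7 = 1 -> Tuesday (Mon=0 ... Sun=6)
Days before August (Jan-Jul): 212; August 1 index = (1 + 212) mod 7 = 3 -> Thursday
First Thursday is August 1
Thursdays: 1, 8, 15, 22, 29

5 Thursdays


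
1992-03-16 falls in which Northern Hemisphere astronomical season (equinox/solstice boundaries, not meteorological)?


Date: March 16
Astronomical Winter (approx.; exact equinox/solstice day varies by year): December 21 to March 19
March 16 falls within the Winter window

Winter


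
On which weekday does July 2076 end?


July 2076 has 31 days
Anchor: Jan 1, 2076. With p = 2076 - 1 = 2075: (p + p//4 - p//100 + p//400) mod 7 = (2075 + 518 - 20 + 5) mod 7 = 2578 mod 7 = 2 -> Wednesday (Mon=0 ... Sun=6)
Days before July (Jan-Jun): 182; July 1 index = (2 + 182) mod 7 = 2 -> Wednesday
Last day offset: 31 - 1 = 30 days
Weekday index = (2 + 30) mod 7 = 4

Friday, July 31


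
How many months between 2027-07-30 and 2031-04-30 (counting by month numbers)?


From July 2027 to April 2031
4 years * 12 = 48 months, minus 3 months = 45

45 months


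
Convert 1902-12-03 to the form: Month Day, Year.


ISO 1902-12-03 parses as year=1902, month=12, day=03
Month 12 -> December

December 3, 1902


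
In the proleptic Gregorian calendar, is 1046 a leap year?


Gregorian leap year rule: divisible by 4, but not by 100, unless also by 400.
1046 is not divisible by 4 -> not a leap year

No


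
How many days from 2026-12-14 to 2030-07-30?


From 2026-12-14 to 2030-07-30
2026-12-14: days before December = 31 + 28 + 31 + 30 + 31 + 30 + 31 + 31 + 30 + 31 + 30 = 334 (2026 is not a leap year); day of year = 334 + 14 = 348
2030-07-30: days before July = 31 + 28 + 31 + 30 + 31 + 30 = 181 (2030 is not a leap year); day of year = 181 + 30 = 211
Rest of 2026: 365 - 348 = 17
Full years 2027 (365), 2028 (366), 2029 (365): 1096
Total = 17 + 1096 + 211 = 1324

1324 days


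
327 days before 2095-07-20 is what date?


Start: 2095-07-20, subtract 327 days
Back 20 days from July 20 reaches June 30, 2095 -> 307 left
June 2095 has 30 days -> back to May 31, 2095 -> 277 left
May 2095 has 31 days -> back to April 30, 2095 -> 246 left
April 2095 has 30 days -> back to March 31, 2095 -> 216 left
March 2095 has 31 days -> back to February 28, 2095 -> 185 left
February 2095 has 28 days -> back to January 31, 2095 -> 157 left
January 2095 has 31 days -> back to December 31, 2094 -> 126 left
December 2094 has 31 days -> back to November 30, 2094 -> 95 left
November 2094 has 30 days -> back to October 31, 2094 -> 65 left
October 2094 has 31 days -> back to September 30, 2094 -> 34 left
September 2094 has 30 days -> back to August 31, 2094 -> 4 left
August 2094: 31 - 4 = 27 -> lands on August 27

Result: 2094-08-27


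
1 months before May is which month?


May is month 5
5 - 1 = 4

April


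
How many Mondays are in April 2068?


April 2068 has 30 days
Anchor: Jan 1, 2068. With p = 2068 - 1 = 2067: (p + p//4 - p//100 + p//400) mod 7 = (2067 + 516 - 20 + 5) mod 7 = 2568 mod 7 = 6 -> Sunday (Mon=0 ... Sun=6)
Days before April (Jan-Mar): 91; April 1 index = (6 + 91) mod 7 = 6 -> Sunday
First Monday is April 2
Mondays: 2, 9, 16, 23, 30

5 Mondays


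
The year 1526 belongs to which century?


Century = (year - 1) // 100 + 1
= (1526 - 1) // 100 + 1
= 1525 // 100 + 1
= 15 + 1

16th century


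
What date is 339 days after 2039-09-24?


Start: 2039-09-24, add 339 days
September 2039 has 30 days: 30 - 24 = 6 days to September 30 -> 333 left
October 2039 has 31 days -> 302 left
November 2039 has 30 days -> 272 left
December 2039 has 31 days -> 241 left
January 2040 has 31 days -> 210 left
February 2040 has 29 days -> 181 left
March 2040 has 31 days -> 150 left
April 2040 has 30 days -> 120 left
May 2040 has 31 days -> 89 left
June 2040 has 30 days -> 59 left
July 2040 has 31 days -> 28 left
August 2040: 28 <= 31 -> lands on August 28

Result: 2040-08-28


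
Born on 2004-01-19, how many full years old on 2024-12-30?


Birth: 2004-01-19
Reference: 2024-12-30
Year difference: 2024 - 2004 = 20

20 years old


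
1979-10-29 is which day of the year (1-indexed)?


Date: October 29, 1979
Days in months 1 through 9: 273
Plus 29 days in October

Day of year: 302


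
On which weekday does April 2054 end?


April 2054 has 30 days
Anchor: Jan 1, 2054. With p = 2054 - 1 = 2053: (p + p//4 - p//100 + p//400) mod 7 = (2053 + 513 - 20 + 5) mod 7 = 2551 mod 7 = 3 -> Thursday (Mon=0 ... Sun=6)
Days before April (Jan-Mar): 90; April 1 index = (3 + 90) mod 7 = 2 -> Wednesday
Last day offset: 30 - 1 = 29 days
Weekday index = (2 + 29) mod 7 = 3

Thursday, April 30


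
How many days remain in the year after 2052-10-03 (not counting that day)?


Day of year: 277 of 366
Remaining = 366 - 277

89 days


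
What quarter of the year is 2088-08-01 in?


Month: August (month 8)
Q1: Jan-Mar, Q2: Apr-Jun, Q3: Jul-Sep, Q4: Oct-Dec

Q3


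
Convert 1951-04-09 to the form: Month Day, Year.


ISO 1951-04-09 parses as year=1951, month=04, day=09
Month 4 -> April

April 9, 1951


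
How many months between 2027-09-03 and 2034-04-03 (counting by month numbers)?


From September 2027 to April 2034
7 years * 12 = 84 months, minus 5 months = 79

79 months


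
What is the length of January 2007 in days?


January 2007

31 days


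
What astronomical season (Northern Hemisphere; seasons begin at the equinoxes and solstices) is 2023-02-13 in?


Date: February 13
Astronomical Winter (approx.; exact equinox/solstice day varies by year): December 21 to March 19
February 13 falls within the Winter window

Winter


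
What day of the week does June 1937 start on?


Target: June 1, 1937
Anchor: Jan 1, 1937. With p = 1937 - 1 = 1936: (p + p//4 - p//100 + p//400) mod 7 = (1936 + 484 - 19 + 4) mod 7 = 2405 mod 7 = 4 -> Friday (Mon=0 ... Sun=6)
Days before June (Jan-May): 151 days
Weekday index = (4 + 151) mod 7 = 1

Tuesday


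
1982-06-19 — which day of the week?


Date: June 19, 1982
Anchor: Jan 1, 1982. With p = 1982 - 1 = 1981: (p + p//4 - p//100 + p//400) mod 7 = (1981 + 495 - 19 + 4) mod 7 = 2461 mod 7 = 4 -> Friday (Mon=0 ... Sun=6)
Days before June (Jan-May): 151; offset = 151 + 19 - 1 = 169
Weekday index = (4 + 169) mod 7 = 5

Day of the week: Saturday


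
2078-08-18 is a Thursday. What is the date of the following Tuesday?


Current: Thursday
Target: Tuesday
Days ahead: 5

Next Tuesday: 2078-08-23


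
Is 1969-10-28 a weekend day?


Anchor: Jan 1, 1969. With p = 1969 - 1 = 1968: (p + p//4 - p//100 + p//400) mod 7 = (1968 + 492 - 19 + 4) mod 7 = 2445 mod 7 = 2 -> Wednesday (Mon=0 ... Sun=6)
Day of year: 301; offset = 300
Weekday index = (2 + 300) mod 7 = 1 -> Tuesday
Weekend days: Saturday, Sunday

No


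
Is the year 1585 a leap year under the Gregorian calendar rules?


Gregorian leap year rule: divisible by 4, but not by 100, unless also by 400.
1585 is not divisible by 4 -> not a leap year

No


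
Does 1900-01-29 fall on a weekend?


Anchor: Jan 1, 1900. With p = 1900 - 1 = 1899: (p + p//4 - p//100 + p//400) mod 7 = (1899 + 474 - 18 + 4) mod 7 = 2359 mod 7 = 0 -> Monday (Mon=0 ... Sun=6)
Day of year: 29; offset = 28
Weekday index = (0 + 28) mod 7 = 0 -> Monday
Weekend days: Saturday, Sunday

No


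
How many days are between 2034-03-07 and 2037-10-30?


From 2034-03-07 to 2037-10-30
2034-03-07: days before March = 31 + 28 = 59 (2034 is not a leap year); day of year = 59 + 7 = 66
2037-10-30: days before October = 31 + 28 + 31 + 30 + 31 + 30 + 31 + 31 + 30 = 273 (2037 is not a leap year); day of year = 273 + 30 = 303
Rest of 2034: 365 - 66 = 299
Full years 2035 (365), 2036 (366): 731
Total = 299 + 731 + 303 = 1333

1333 days


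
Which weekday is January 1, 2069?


Target: January 1, 2069
Anchor: Jan 1, 2069. With p = 2069 - 1 = 2068: (p + p//4 - p//100 + p//400) mod 7 = (2068 + 517 - 20 + 5) mod 7 = 2570 mod 7 = 1 -> Tuesday (Mon=0 ... Sun=6)
Offset from anchor: 0 days
Weekday index = (1 + 0) mod 7 = 1

Tuesday


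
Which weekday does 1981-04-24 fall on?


Date: April 24, 1981
Anchor: Jan 1, 1981. With p = 1981 - 1 = 1980: (p + p//4 - p//100 + p//400) mod 7 = (1980 + 495 - 19 + 4) mod 7 = 2460 mod 7 = 3 -> Thursday (Mon=0 ... Sun=6)
Days before April (Jan-Mar): 90; offset = 90 + 24 - 1 = 113
Weekday index = (3 + 113) mod 7 = 4

Day of the week: Friday


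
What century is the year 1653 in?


Century = (year - 1) // 100 + 1
= (1653 - 1) // 100 + 1
= 1652 // 100 + 1
= 16 + 1

17th century


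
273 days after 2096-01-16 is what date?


Start: 2096-01-16, add 273 days
January 2096 has 31 days: 31 - 16 = 15 days to January 31 -> 258 left
February 2096 has 29 days -> 229 left
March 2096 has 31 days -> 198 left
April 2096 has 30 days -> 168 left
May 2096 has 31 days -> 137 left
June 2096 has 30 days -> 107 left
July 2096 has 31 days -> 76 left
August 2096 has 31 days -> 45 left
September 2096 has 30 days -> 15 left
October 2096: 15 <= 31 -> lands on October 15

Result: 2096-10-15


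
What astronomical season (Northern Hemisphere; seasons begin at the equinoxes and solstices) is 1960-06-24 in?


Date: June 24
Astronomical Summer (approx.; exact equinox/solstice day varies by year): June 21 to September 21
June 24 falls within the Summer window

Summer


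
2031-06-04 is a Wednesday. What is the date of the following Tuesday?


Current: Wednesday
Target: Tuesday
Days ahead: 6

Next Tuesday: 2031-06-10


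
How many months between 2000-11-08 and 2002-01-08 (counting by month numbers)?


From November 2000 to January 2002
2 years * 12 = 24 months, minus 10 months = 14

14 months


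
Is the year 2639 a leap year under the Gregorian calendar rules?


Gregorian leap year rule: divisible by 4, but not by 100, unless also by 400.
2639 is not divisible by 4 -> not a leap year

No


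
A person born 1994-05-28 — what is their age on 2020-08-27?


Birth: 1994-05-28
Reference: 2020-08-27
Year difference: 2020 - 1994 = 26

26 years old


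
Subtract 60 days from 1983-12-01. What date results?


Start: 1983-12-01, subtract 60 days
Back 1 day from December 1 reaches November 30, 1983 -> 59 left
November 1983 has 30 days -> back to October 31, 1983 -> 29 left
October 1983: 31 - 29 = 2 -> lands on October 2

Result: 1983-10-02


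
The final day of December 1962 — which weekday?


December 1962 has 31 days
Anchor: Jan 1, 1962. With p = 1962 - 1 = 1961: (p + p//4 - p//100 + p//400) mod 7 = (1961 + 490 - 19 + 4) mod 7 = 2436 mod 7 = 0 -> Monday (Mon=0 ... Sun=6)
Days before December (Jan-Nov): 334; December 1 index = (0 + 334) mod 7 = 5 -> Saturday
Last day offset: 31 - 1 = 30 days
Weekday index = (5 + 30) mod 7 = 0

Monday, December 31


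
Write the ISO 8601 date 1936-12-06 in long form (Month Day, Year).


ISO 1936-12-06 parses as year=1936, month=12, day=06
Month 12 -> December

December 6, 1936


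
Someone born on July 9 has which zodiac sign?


Date: July 9
Conventional tropical zodiac dates: Cancer from June 21 onward; Leo starts July 23
July 9 falls within the Cancer range

Cancer


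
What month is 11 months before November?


November is month 11
11 - 11 = 0; wrap: 0 + 12 = 12

December


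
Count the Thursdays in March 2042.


March 2042 has 31 days
Anchor: Jan 1, 2042. With p = 2042 - 1 = 2041: (p + p//4 - p//100 + p//400) mod 7 = (2041 + 510 - 20 + 5) mod 7 = 2536 mod 7 = 2 -> Wednesday (Mon=0 ... Sun=6)
Days before March (Jan-Feb): 59; March 1 index = (2 + 59) mod 7 = 5 -> Saturday
First Thursday is March 6
Thursdays: 6, 13, 20, 27

4 Thursdays


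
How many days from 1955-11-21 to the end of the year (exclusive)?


Day of year: 325 of 365
Remaining = 365 - 325

40 days


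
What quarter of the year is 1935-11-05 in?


Month: November (month 11)
Q1: Jan-Mar, Q2: Apr-Jun, Q3: Jul-Sep, Q4: Oct-Dec

Q4


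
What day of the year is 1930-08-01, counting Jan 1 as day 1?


Date: August 1, 1930
Days in months 1 through 7: 212
Plus 1 days in August

Day of year: 213


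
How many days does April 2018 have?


April 2018

30 days


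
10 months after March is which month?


March is month 3
3 + 10 = 13; wrap: 13 - 12 = 1

January


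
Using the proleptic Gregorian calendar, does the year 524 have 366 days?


Gregorian leap year rule: divisible by 4, but not by 100, unless also by 400.
524 is divisible by 4 but not 100 -> leap year

Yes


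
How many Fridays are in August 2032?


August 2032 has 31 days
Anchor: Jan 1, 2032. With p = 2032 - 1 = 2031: (p + p//4 - p//100 + p//400) mod 7 = (2031 + 507 - 20 + 5) mod 7 = 2523 mod 7 = 3 -> Thursday (Mon=0 ... Sun=6)
Days before August (Jan-Jul): 213; August 1 index = (3 + 213) mod 7 = 6 -> Sunday
First Friday is August 6
Fridays: 6, 13, 20, 27

4 Fridays


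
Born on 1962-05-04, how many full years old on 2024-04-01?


Birth: 1962-05-04
Reference: 2024-04-01
Year difference: 2024 - 1962 = 62
Birthday not yet reached in 2024, subtract 1

61 years old


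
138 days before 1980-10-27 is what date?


Start: 1980-10-27, subtract 138 days
Back 27 days from October 27 reaches September 30, 1980 -> 111 left
September 1980 has 30 days -> back to August 31, 1980 -> 81 left
August 1980 has 31 days -> back to July 31, 1980 -> 50 left
July 1980 has 31 days -> back to June 30, 1980 -> 19 left
June 1980: 30 - 19 = 11 -> lands on June 11

Result: 1980-06-11


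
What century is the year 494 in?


Century = (year - 1) // 100 + 1
= (494 - 1) // 100 + 1
= 493 // 100 + 1
= 4 + 1

5th century


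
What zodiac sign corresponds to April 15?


Date: April 15
Conventional tropical zodiac dates: Aries from March 21 onward; Taurus starts April 20
April 15 falls within the Aries range

Aries


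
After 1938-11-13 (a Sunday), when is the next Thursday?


Current: Sunday
Target: Thursday
Days ahead: 4

Next Thursday: 1938-11-17


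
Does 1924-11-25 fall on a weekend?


Anchor: Jan 1, 1924. With p = 1924 - 1 = 1923: (p + p//4 - p//100 + p//400) mod 7 = (1923 + 480 - 19 + 4) mod 7 = 2388 mod 7 = 1 -> Tuesday (Mon=0 ... Sun=6)
Day of year: 330; offset = 329
Weekday index = (1 + 329) mod 7 = 1 -> Tuesday
Weekend days: Saturday, Sunday

No


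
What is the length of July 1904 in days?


July 1904

31 days


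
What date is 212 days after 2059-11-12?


Start: 2059-11-12, add 212 days
November 2059 has 30 days: 30 - 12 = 18 days to November 30 -> 194 left
December 2059 has 31 days -> 163 left
January 2060 has 31 days -> 132 left
February 2060 has 29 days -> 103 left
March 2060 has 31 days -> 72 left
April 2060 has 30 days -> 42 left
May 2060 has 31 days -> 11 left
June 2060: 11 <= 30 -> lands on June 11

Result: 2060-06-11


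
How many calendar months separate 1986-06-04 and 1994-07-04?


From June 1986 to July 1994
8 years * 12 = 96 months, plus 1 month = 97

97 months


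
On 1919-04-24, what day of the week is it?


Date: April 24, 1919
Anchor: Jan 1, 1919. With p = 1919 - 1 = 1918: (p + p//4 - p//100 + p//400) mod 7 = (1918 + 479 - 19 + 4) mod 7 = 2382 mod 7 = 2 -> Wednesday (Mon=0 ... Sun=6)
Days before April (Jan-Mar): 90; offset = 90 + 24 - 1 = 113
Weekday index = (2 + 113) mod 7 = 3

Day of the week: Thursday


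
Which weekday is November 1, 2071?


Target: November 1, 2071
Anchor: Jan 1, 2071. With p = 2071 - 1 = 2070: (p + p//4 - p//100 + p//400) mod 7 = (2070 + 517 - 20 + 5) mod 7 = 2572 mod 7 = 3 -> Thursday (Mon=0 ... Sun=6)
Days before November (Jan-Oct): 304 days
Weekday index = (3 + 304) mod 7 = 6

Sunday


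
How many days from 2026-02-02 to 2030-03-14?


From 2026-02-02 to 2030-03-14
2026-02-02: days before February = 31; day of year = 31 + 2 = 33
2030-03-14: days before March = 31 + 28 = 59 (2030 is not a leap year); day of year = 59 + 14 = 73
Rest of 2026: 365 - 33 = 332
Full years 2027 (365), 2028 (366), 2029 (365): 1096
Total = 332 + 1096 + 73 = 1501

1501 days


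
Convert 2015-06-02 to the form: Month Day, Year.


ISO 2015-06-02 parses as year=2015, month=06, day=02
Month 6 -> June

June 2, 2015


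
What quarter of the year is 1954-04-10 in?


Month: April (month 4)
Q1: Jan-Mar, Q2: Apr-Jun, Q3: Jul-Sep, Q4: Oct-Dec

Q2


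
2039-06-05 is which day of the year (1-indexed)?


Date: June 5, 2039
Days in months 1 through 5: 151
Plus 5 days in June

Day of year: 156


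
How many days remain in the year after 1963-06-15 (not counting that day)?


Day of year: 166 of 365
Remaining = 365 - 166

199 days


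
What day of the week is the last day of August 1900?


August 1900 has 31 days
Anchor: Jan 1, 1900. With p = 1900 - 1 = 1899: (p + p//4 - p//100 + p//400) mod 7 = (1899 + 474 - 18 + 4) mod 7 = 2359 mod 7 = 0 -> Monday (Mon=0 ... Sun=6)
Days before August (Jan-Jul): 212; August 1 index = (0 + 212) mod 7 = 2 -> Wednesday
Last day offset: 31 - 1 = 30 days
Weekday index = (2 + 30) mod 7 = 4

Friday, August 31


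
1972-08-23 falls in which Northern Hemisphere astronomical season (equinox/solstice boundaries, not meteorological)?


Date: August 23
Astronomical Summer (approx.; exact equinox/solstice day varies by year): June 21 to September 21
August 23 falls within the Summer window

Summer


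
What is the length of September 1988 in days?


September 1988

30 days


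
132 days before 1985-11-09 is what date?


Start: 1985-11-09, subtract 132 days
Back 9 days from November 9 reaches October 31, 1985 -> 123 left
October 1985 has 31 days -> back to September 30, 1985 -> 92 left
September 1985 has 30 days -> back to August 31, 1985 -> 62 left
August 1985 has 31 days -> back to July 31, 1985 -> 31 left
July 1985 has 31 days -> back to June 30, 1985 -> 0 left
June 1985: 30 - 0 = 30 -> lands on June 30

Result: 1985-06-30


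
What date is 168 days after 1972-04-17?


Start: 1972-04-17, add 168 days
April 1972 has 30 days: 30 - 17 = 13 days to April 30 -> 155 left
May 1972 has 31 days -> 124 left
June 1972 has 30 days -> 94 left
July 1972 has 31 days -> 63 left
August 1972 has 31 days -> 32 left
September 1972 has 30 days -> 2 left
October 1972: 2 <= 31 -> lands on October 2

Result: 1972-10-02


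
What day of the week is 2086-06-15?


Date: June 15, 2086
Anchor: Jan 1, 2086. With p = 2086 - 1 = 2085: (p + p//4 - p//100 + p//400) mod 7 = (2085 + 521 - 20 + 5) mod 7 = 2591 mod 7 = 1 -> Tuesday (Mon=0 ... Sun=6)
Days before June (Jan-May): 151; offset = 151 + 15 - 1 = 165
Weekday index = (1 + 165) mod 7 = 5

Day of the week: Saturday


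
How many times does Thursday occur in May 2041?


May 2041 has 31 days
Anchor: Jan 1, 2041. With p = 2041 - 1 = 2040: (p + p//4 - p//100 + p//400) mod 7 = (2040 + 510 - 20 + 5) mod 7 = 2535 mod 7 = 1 -> Tuesday (Mon=0 ... Sun=6)
Days before May (Jan-Apr): 120; May 1 index = (1 + 120) mod 7 = 2 -> Wednesday
First Thursday is May 2
Thursdays: 2, 9, 16, 23, 30

5 Thursdays


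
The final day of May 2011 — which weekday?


May 2011 has 31 days
Anchor: Jan 1, 2011. With p = 2011 - 1 = 2010: (p + p//4 - p//100 + p//400) mod 7 = (2010 + 502 - 20 + 5) mod 7 = 2497 mod 7 = 5 -> Saturday (Mon=0 ... Sun=6)
Days before May (Jan-Apr): 120; May 1 index = (5 + 120) mod 7 = 6 -> Sunday
Last day offset: 31 - 1 = 30 days
Weekday index = (6 + 30) mod 7 = 1

Tuesday, May 31


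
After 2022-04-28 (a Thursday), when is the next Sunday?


Current: Thursday
Target: Sunday
Days ahead: 3

Next Sunday: 2022-05-01


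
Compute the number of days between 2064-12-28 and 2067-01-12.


From 2064-12-28 to 2067-01-12
2064-12-28: days before December = 31 + 29 + 31 + 30 + 31 + 30 + 31 + 31 + 30 + 31 + 30 = 335 (2064 is a leap year); day of year = 335 + 28 = 363
2067-01-12: day of year = 12
Rest of 2064: 366 - 363 = 3
Full years 2065 (365), 2066 (365): 730
Total = 3 + 730 + 12 = 745

745 days


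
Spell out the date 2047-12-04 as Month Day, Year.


ISO 2047-12-04 parses as year=2047, month=12, day=04
Month 12 -> December

December 4, 2047


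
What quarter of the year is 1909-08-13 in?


Month: August (month 8)
Q1: Jan-Mar, Q2: Apr-Jun, Q3: Jul-Sep, Q4: Oct-Dec

Q3


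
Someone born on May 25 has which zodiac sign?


Date: May 25
Conventional tropical zodiac dates: Gemini from May 21 onward; Cancer starts June 21
May 25 falls within the Gemini range

Gemini


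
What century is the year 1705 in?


Century = (year - 1) // 100 + 1
= (1705 - 1) // 100 + 1
= 1704 // 100 + 1
= 17 + 1

18th century


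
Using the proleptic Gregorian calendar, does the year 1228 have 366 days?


Gregorian leap year rule: divisible by 4, but not by 100, unless also by 400.
1228 is divisible by 4 but not 100 -> leap year

Yes


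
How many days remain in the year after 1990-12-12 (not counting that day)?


Day of year: 346 of 365
Remaining = 365 - 346

19 days


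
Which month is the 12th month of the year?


Month 12 of 12

December


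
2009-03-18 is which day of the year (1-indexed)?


Date: March 18, 2009
Days in months 1 through 2: 59
Plus 18 days in March

Day of year: 77


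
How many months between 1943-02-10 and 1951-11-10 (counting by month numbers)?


From February 1943 to November 1951
8 years * 12 = 96 months, plus 9 months = 105

105 months


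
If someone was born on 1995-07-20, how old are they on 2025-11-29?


Birth: 1995-07-20
Reference: 2025-11-29
Year difference: 2025 - 1995 = 30

30 years old


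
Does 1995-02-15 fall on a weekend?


Anchor: Jan 1, 1995. With p = 1995 - 1 = 1994: (p + p//4 - p//100 + p//400) mod 7 = (1994 + 498 - 19 + 4) mod 7 = 2477 mod 7 = 6 -> Sunday (Mon=0 ... Sun=6)
Day of year: 46; offset = 45
Weekday index = (6 + 45) mod 7 = 2 -> Wednesday
Weekend days: Saturday, Sunday

No


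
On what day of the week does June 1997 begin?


Target: June 1, 1997
Anchor: Jan 1, 1997. With p = 1997 - 1 = 1996: (p + p//4 - p//100 + p//400) mod 7 = (1996 + 499 - 19 + 4) mod 7 = 2480 mod 7 = 2 -> Wednesday (Mon=0 ... Sun=6)
Days before June (Jan-May): 151 days
Weekday index = (2 + 151) mod 7 = 6

Sunday


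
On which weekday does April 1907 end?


April 1907 has 30 days
Anchor: Jan 1, 1907. With p = 1907 - 1 = 1906: (p + p//4 - p//100 + p//400) mod 7 = (1906 + 476 - 19 + 4) mod 7 = 2367 mod 7 = 1 -> Tuesday (Mon=0 ... Sun=6)
Days before April (Jan-Mar): 90; April 1 index = (1 + 90) mod 7 = 0 -> Monday
Last day offset: 30 - 1 = 29 days
Weekday index = (0 + 29) mod 7 = 1

Tuesday, April 30


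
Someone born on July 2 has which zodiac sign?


Date: July 2
Conventional tropical zodiac dates: Cancer from June 21 onward; Leo starts July 23
July 2 falls within the Cancer range

Cancer


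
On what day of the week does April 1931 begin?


Target: April 1, 1931
Anchor: Jan 1, 1931. With p = 1931 - 1 = 1930: (p + p//4 - p//100 + p//400) mod 7 = (1930 + 482 - 19 + 4) mod 7 = 2397 mod 7 = 3 -> Thursday (Mon=0 ... Sun=6)
Days before April (Jan-Mar): 90 days
Weekday index = (3 + 90) mod 7 = 2

Wednesday


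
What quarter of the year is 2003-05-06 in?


Month: May (month 5)
Q1: Jan-Mar, Q2: Apr-Jun, Q3: Jul-Sep, Q4: Oct-Dec

Q2


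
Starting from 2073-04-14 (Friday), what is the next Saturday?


Current: Friday
Target: Saturday
Days ahead: 1

Next Saturday: 2073-04-15


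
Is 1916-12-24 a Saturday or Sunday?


Anchor: Jan 1, 1916. With p = 1916 - 1 = 1915: (p + p//4 - p//100 + p//400) mod 7 = (1915 + 478 - 19 + 4) mod 7 = 2378 mod 7 = 5 -> Saturday (Mon=0 ... Sun=6)
Day of year: 359; offset = 358
Weekday index = (5 + 358) mod 7 = 6 -> Sunday
Weekend days: Saturday, Sunday

Yes


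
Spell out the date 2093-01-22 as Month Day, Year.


ISO 2093-01-22 parses as year=2093, month=01, day=22
Month 1 -> January

January 22, 2093


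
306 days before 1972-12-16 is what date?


Start: 1972-12-16, subtract 306 days
Back 16 days from December 16 reaches November 30, 1972 -> 290 left
November 1972 has 30 days -> back to October 31, 1972 -> 260 left
October 1972 has 31 days -> back to September 30, 1972 -> 229 left
September 1972 has 30 days -> back to August 31, 1972 -> 199 left
August 1972 has 31 days -> back to July 31, 1972 -> 168 left
July 1972 has 31 days -> back to June 30, 1972 -> 137 left
June 1972 has 30 days -> back to May 31, 1972 -> 107 left
May 1972 has 31 days -> back to April 30, 1972 -> 76 left
April 1972 has 30 days -> back to March 31, 1972 -> 46 left
March 1972 has 31 days -> back to February 29, 1972 -> 15 left
February 1972: 29 - 15 = 14 -> lands on February 14

Result: 1972-02-14


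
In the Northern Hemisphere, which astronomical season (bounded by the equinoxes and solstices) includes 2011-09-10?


Date: September 10
Astronomical Summer (approx.; exact equinox/solstice day varies by year): June 21 to September 21
September 10 falls within the Summer window

Summer


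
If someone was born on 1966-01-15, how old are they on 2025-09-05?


Birth: 1966-01-15
Reference: 2025-09-05
Year difference: 2025 - 1966 = 59

59 years old


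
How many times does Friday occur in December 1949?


December 1949 has 31 days
Anchor: Jan 1, 1949. With p = 1949 - 1 = 1948: (p + p//4 - p//100 + p//400) mod 7 = (1948 + 487 - 19 + 4) mod 7 = 2420 mod 7 = 5 -> Saturday (Mon=0 ... Sun=6)
Days before December (Jan-Nov): 334; December 1 index = (5 + 334) mod 7 = 3 -> Thursday
First Friday is December 2
Fridays: 2, 9, 16, 23, 30

5 Fridays


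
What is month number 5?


Month 5 of 12

May


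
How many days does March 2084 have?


March 2084

31 days


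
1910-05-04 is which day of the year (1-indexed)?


Date: May 4, 1910
Days in months 1 through 4: 120
Plus 4 days in May

Day of year: 124


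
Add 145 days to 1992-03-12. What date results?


Start: 1992-03-12, add 145 days
March 1992 has 31 days: 31 - 12 = 19 days to March 31 -> 126 left
April 1992 has 30 days -> 96 left
May 1992 has 31 days -> 65 left
June 1992 has 30 days -> 35 left
July 1992 has 31 days -> 4 left
August 1992: 4 <= 31 -> lands on August 4

Result: 1992-08-04


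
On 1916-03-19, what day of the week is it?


Date: March 19, 1916
Anchor: Jan 1, 1916. With p = 1916 - 1 = 1915: (p + p//4 - p//100 + p//400) mod 7 = (1915 + 478 - 19 + 4) mod 7 = 2378 mod 7 = 5 -> Saturday (Mon=0 ... Sun=6)
Days before March (Jan-Feb): 60; offset = 60 + 19 - 1 = 78
Weekday index = (5 + 78) mod 7 = 6

Day of the week: Sunday


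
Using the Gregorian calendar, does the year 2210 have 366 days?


Gregorian leap year rule: divisible by 4, but not by 100, unless also by 400.
2210 is not divisible by 4 -> not a leap year

No


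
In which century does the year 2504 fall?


Century = (year - 1) // 100 + 1
= (2504 - 1) // 100 + 1
= 2503 // 100 + 1
= 25 + 1

26th century


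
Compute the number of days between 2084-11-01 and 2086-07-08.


From 2084-11-01 to 2086-07-08
2084-11-01: days before November = 31 + 29 + 31 + 30 + 31 + 30 + 31 + 31 + 30 + 31 = 305 (2084 is a leap year); day of year = 305 + 1 = 306
2086-07-08: days before July = 31 + 28 + 31 + 30 + 31 + 30 = 181 (2086 is not a leap year); day of year = 181 + 8 = 189
Rest of 2084: 366 - 306 = 60
Full years 2085 (365): 365
Total = 60 + 365 + 189 = 614

614 days


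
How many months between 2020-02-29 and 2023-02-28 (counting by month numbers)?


From February 2020 to February 2023
3 years * 12 = 36 months = 36

36 months


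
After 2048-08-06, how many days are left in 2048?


Day of year: 219 of 366
Remaining = 366 - 219

147 days


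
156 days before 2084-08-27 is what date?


Start: 2084-08-27, subtract 156 days
Back 27 days from August 27 reaches July 31, 2084 -> 129 left
July 2084 has 31 days -> back to June 30, 2084 -> 98 left
June 2084 has 30 days -> back to May 31, 2084 -> 68 left
May 2084 has 31 days -> back to April 30, 2084 -> 37 left
April 2084 has 30 days -> back to March 31, 2084 -> 7 left
March 2084: 31 - 7 = 24 -> lands on March 24

Result: 2084-03-24


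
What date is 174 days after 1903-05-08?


Start: 1903-05-08, add 174 days
May 1903 has 31 days: 31 - 8 = 23 days to May 31 -> 151 left
June 1903 has 30 days -> 121 left
July 1903 has 31 days -> 90 left
August 1903 has 31 days -> 59 left
September 1903 has 30 days -> 29 left
October 1903: 29 <= 31 -> lands on October 29

Result: 1903-10-29


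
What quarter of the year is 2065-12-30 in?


Month: December (month 12)
Q1: Jan-Mar, Q2: Apr-Jun, Q3: Jul-Sep, Q4: Oct-Dec

Q4


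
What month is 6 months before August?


August is month 8
8 - 6 = 2

February


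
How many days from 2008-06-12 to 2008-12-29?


From 2008-06-12 to 2008-12-29
2008-06-12: days before June = 31 + 29 + 31 + 30 + 31 = 152 (2008 is a leap year); day of year = 152 + 12 = 164
2008-12-29: days before December = 31 + 29 + 31 + 30 + 31 + 30 + 31 + 31 + 30 + 31 + 30 = 335 (2008 is a leap year); day of year = 335 + 29 = 364
Same year: 364 - 164 = 200

200 days


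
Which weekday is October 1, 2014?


Target: October 1, 2014
Anchor: Jan 1, 2014. With p = 2014 - 1 = 2013: (p + p//4 - p//100 + p//400) mod 7 = (2013 + 503 - 20 + 5) mod 7 = 2501 mod 7 = 2 -> Wednesday (Mon=0 ... Sun=6)
Days before October (Jan-Sep): 273 days
Weekday index = (2 + 273) mod 7 = 2

Wednesday


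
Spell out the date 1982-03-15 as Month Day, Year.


ISO 1982-03-15 parses as year=1982, month=03, day=15
Month 3 -> March

March 15, 1982


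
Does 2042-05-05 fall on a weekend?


Anchor: Jan 1, 2042. With p = 2042 - 1 = 2041: (p + p//4 - p//100 + p//400) mod 7 = (2041 + 510 - 20 + 5) mod 7 = 2536 mod 7 = 2 -> Wednesday (Mon=0 ... Sun=6)
Day of year: 125; offset = 124
Weekday index = (2 + 124) mod 7 = 0 -> Monday
Weekend days: Saturday, Sunday

No


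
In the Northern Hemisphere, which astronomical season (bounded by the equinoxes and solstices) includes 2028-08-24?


Date: August 24
Astronomical Summer (approx.; exact equinox/solstice day varies by year): June 21 to September 21
August 24 falls within the Summer window

Summer


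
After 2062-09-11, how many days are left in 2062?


Day of year: 254 of 365
Remaining = 365 - 254

111 days


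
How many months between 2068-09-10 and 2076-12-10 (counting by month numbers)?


From September 2068 to December 2076
8 years * 12 = 96 months, plus 3 months = 99

99 months


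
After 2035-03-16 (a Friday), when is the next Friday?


Current: Friday
Target: Friday
Days ahead: 7

Next Friday: 2035-03-23


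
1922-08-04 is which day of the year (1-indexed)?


Date: August 4, 1922
Days in months 1 through 7: 212
Plus 4 days in August

Day of year: 216


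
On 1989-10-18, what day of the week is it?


Date: October 18, 1989
Anchor: Jan 1, 1989. With p = 1989 - 1 = 1988: (p + p//4 - p//100 + p//400) mod 7 = (1988 + 497 - 19 + 4) mod 7 = 2470 mod 7 = 6 -> Sunday (Mon=0 ... Sun=6)
Days before October (Jan-Sep): 273; offset = 273 + 18 - 1 = 290
Weekday index = (6 + 290) mod 7 = 2

Day of the week: Wednesday


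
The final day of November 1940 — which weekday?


November 1940 has 30 days
Anchor: Jan 1, 1940. With p = 1940 - 1 = 1939: (p + p//4 - p//100 + p//400) mod 7 = (1939 + 484 - 19 + 4) mod 7 = 2408 mod 7 = 0 -> Monday (Mon=0 ... Sun=6)
Days before November (Jan-Oct): 305; November 1 index = (0 + 305) mod 7 = 4 -> Friday
Last day offset: 30 - 1 = 29 days
Weekday index = (4 + 29) mod 7 = 5

Saturday, November 30


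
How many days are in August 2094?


August 2094

31 days


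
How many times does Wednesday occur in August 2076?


August 2076 has 31 days
Anchor: Jan 1, 2076. With p = 2076 - 1 = 2075: (p + p//4 - p//100 + p//400) mod 7 = (2075 + 518 - 20 + 5) mod 7 = 2578 mod 7 = 2 -> Wednesday (Mon=0 ... Sun=6)
Days before August (Jan-Jul): 213; August 1 index = (2 + 213) mod 7 = 5 -> Saturday
First Wednesday is August 5
Wednesdays: 5, 12, 19, 26

4 Wednesdays


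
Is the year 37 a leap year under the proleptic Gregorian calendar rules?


Gregorian leap year rule: divisible by 4, but not by 100, unless also by 400.
37 is not divisible by 4 -> not a leap year

No


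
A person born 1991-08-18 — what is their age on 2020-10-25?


Birth: 1991-08-18
Reference: 2020-10-25
Year difference: 2020 - 1991 = 29

29 years old


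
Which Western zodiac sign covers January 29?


Date: January 29
Conventional tropical zodiac dates: Aquarius from January 20 onward; Pisces starts February 19
January 29 falls within the Aquarius range

Aquarius


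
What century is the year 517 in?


Century = (year - 1) // 100 + 1
= (517 - 1) // 100 + 1
= 516 // 100 + 1
= 5 + 1

6th century


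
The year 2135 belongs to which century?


Century = (year - 1) // 100 + 1
= (2135 - 1) // 100 + 1
= 2134 // 100 + 1
= 21 + 1

22nd century


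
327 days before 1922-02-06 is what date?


Start: 1922-02-06, subtract 327 days
Back 6 days from February 6 reaches January 31, 1922 -> 321 left
January 1922 has 31 days -> back to December 31, 1921 -> 290 left
December 1921 has 31 days -> back to November 30, 1921 -> 259 left
November 1921 has 30 days -> back to October 31, 1921 -> 229 left
October 1921 has 31 days -> back to September 30, 1921 -> 198 left
September 1921 has 30 days -> back to August 31, 1921 -> 168 left
August 1921 has 31 days -> back to July 31, 1921 -> 137 left
July 1921 has 31 days -> back to June 30, 1921 -> 106 left
June 1921 has 30 days -> back to May 31, 1921 -> 76 left
May 1921 has 31 days -> back to April 30, 1921 -> 45 left
April 1921 has 30 days -> back to March 31, 1921 -> 15 left
March 1921: 31 - 15 = 16 -> lands on March 16

Result: 1921-03-16


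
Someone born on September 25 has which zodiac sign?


Date: September 25
Conventional tropical zodiac dates: Libra from September 23 onward; Scorpio starts October 23
September 25 falls within the Libra range

Libra
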